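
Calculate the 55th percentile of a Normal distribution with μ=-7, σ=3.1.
-6.6104

We have X ~ Normal(μ=-7, σ=3.1).

We want to find x such that P(X ≤ x) = 0.55.

This is the 55th percentile, which means 55% of values fall below this point.

Using the inverse CDF (quantile function):
x = F⁻¹(0.55) = -6.6104

Verification: P(X ≤ -6.6104) = 0.55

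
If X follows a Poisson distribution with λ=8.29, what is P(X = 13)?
0.035207

We have X ~ Poisson(λ=8.29).

For a Poisson distribution, the PMF gives us the probability of each outcome.

Using the PMF formula:
P(X = 13) = 0.035207

Rounded to 4 decimal places: 0.0352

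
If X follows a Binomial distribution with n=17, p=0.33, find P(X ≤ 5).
0.489469

We have X ~ Binomial(n=17, p=0.33).

The CDF gives us P(X ≤ k).

Using the CDF:
P(X ≤ 5) = 0.489469

This means there's approximately a 48.9% chance that X is at most 5.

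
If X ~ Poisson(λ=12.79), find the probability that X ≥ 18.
0.098364

We have X ~ Poisson(λ=12.79).

For discrete distributions, P(X ≥ 18) = 1 - P(X ≤ 17).

P(X ≤ 17) = 0.901636
P(X ≥ 18) = 1 - 0.901636 = 0.098364

So there's approximately a 9.8% chance that X is at least 18.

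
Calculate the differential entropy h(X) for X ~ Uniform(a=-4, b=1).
1.6094 nats

We have X ~ Uniform(a=-4, b=1).

The differential entropy measures the uncertainty or information content of the distribution.

For a Uniform distribution with a=-4, b=1:
h(X) = 1.6094 nats

(In bits, this would be 2.3219 bits.)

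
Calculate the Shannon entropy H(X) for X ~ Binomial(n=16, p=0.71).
2.0091 nats

We have X ~ Binomial(n=16, p=0.71).

The Shannon entropy measures the uncertainty or information content of the distribution.

For a Binomial distribution with n=16, p=0.71:
H(X) = 2.0091 nats

(In bits, this would be 2.8985 bits.)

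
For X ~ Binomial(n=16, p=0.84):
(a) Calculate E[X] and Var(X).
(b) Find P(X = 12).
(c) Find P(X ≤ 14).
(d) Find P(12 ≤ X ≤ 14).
(a) E[X] = 13.4400, Var(X) = 2.1504
(b) P(X = 12) = 0.147198
(c) P(X ≤ 14) = 0.751304
(d) P(12 ≤ X ≤ 14) = 0.652485

We have X ~ Binomial(n=16, p=0.84).

(a) Moments:
E[X] = 13.4400
Var(X) = 2.1504
σ = √Var(X) = 1.4664

(b) Point probability using PMF:
P(X = 12) = 0.147198

(c) Cumulative probability using CDF:
P(X ≤ 14) = F(14) = 0.751304

(d) Range probability:
P(12 ≤ X ≤ 14) = P(X ≤ 14) - P(X ≤ 11)
                   = F(14) - F(11)
                   = 0.751304 - 0.098820
                   = 0.652485

This means approximately 65.2% of outcomes fall in the interval [12, 14].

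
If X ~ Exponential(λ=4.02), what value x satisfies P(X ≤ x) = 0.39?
0.1230

We have X ~ Exponential(λ=4.02).

We want to find x such that P(X ≤ x) = 0.39.

This is the 39th percentile, which means 39% of values fall below this point.

Using the inverse CDF (quantile function):
x = F⁻¹(0.39) = 0.1230

Verification: P(X ≤ 0.1230) = 0.39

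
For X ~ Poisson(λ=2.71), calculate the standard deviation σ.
1.6462

We have X ~ Poisson(λ=2.71).

For a Poisson distribution with λ=2.71:
σ = √Var(X) = 1.6462

The standard deviation is the square root of the variance.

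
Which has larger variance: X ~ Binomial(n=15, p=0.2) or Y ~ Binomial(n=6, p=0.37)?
X has larger variance (2.4000 > 1.3986)

Compute the variance for each distribution:

X ~ Binomial(n=15, p=0.2):
Var(X) = 2.4000

Y ~ Binomial(n=6, p=0.37):
Var(Y) = 1.3986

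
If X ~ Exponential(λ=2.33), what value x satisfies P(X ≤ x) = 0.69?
0.5027

We have X ~ Exponential(λ=2.33).

We want to find x such that P(X ≤ x) = 0.69.

This is the 69th percentile, which means 69% of values fall below this point.

Using the inverse CDF (quantile function):
x = F⁻¹(0.69) = 0.5027

Verification: P(X ≤ 0.5027) = 0.69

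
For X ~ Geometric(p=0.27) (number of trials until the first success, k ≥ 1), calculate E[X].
3.7037

We have X ~ Geometric(p=0.27) (number of trials until the first success, k ≥ 1).

For a Geometric distribution with p=0.27 (number of trials until the first success, k ≥ 1):
E[X] = 3.7037

This is the expected (average) value of X.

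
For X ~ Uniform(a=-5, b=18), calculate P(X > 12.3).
0.247826

We have X ~ Uniform(a=-5, b=18).

P(X > 12.3) = 1 - P(X ≤ 12.3)
                = 1 - F(12.3)
                = 1 - 0.752174
                = 0.247826

So there's approximately a 24.8% chance that X exceeds 12.3.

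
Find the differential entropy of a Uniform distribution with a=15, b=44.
3.3673 nats

We have X ~ Uniform(a=15, b=44).

The differential entropy measures the uncertainty or information content of the distribution.

For a Uniform distribution with a=15, b=44:
h(X) = 3.3673 nats

(In bits, this would be 4.8580 bits.)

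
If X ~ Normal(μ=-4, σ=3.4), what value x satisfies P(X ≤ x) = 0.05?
-9.5925

We have X ~ Normal(μ=-4, σ=3.4).

We want to find x such that P(X ≤ x) = 0.05.

This is the 5th percentile, which means 5% of values fall below this point.

Using the inverse CDF (quantile function):
x = F⁻¹(0.05) = -9.5925

Verification: P(X ≤ -9.5925) = 0.05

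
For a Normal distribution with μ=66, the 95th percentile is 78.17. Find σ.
σ = 7.3988

For X ~ Normal(μ, σ), the p-th percentile satisfies x = μ + z_p × σ,
where z_p = Φ⁻¹(p) is the standard normal quantile.

Step 1: z_{0.95} = Φ⁻¹(0.95) = 1.6449

Step 2: Solve for σ:
78.17 = 66 + 1.6449 × σ
σ = (78.17 - 66) / 1.6449
σ = 12.17 / 1.6449
σ = 7.3988

Verification: μ + z × σ = 66 + 1.6449 × 7.3988 = 78.17 ✓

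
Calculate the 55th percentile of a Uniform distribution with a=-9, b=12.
2.5500

We have X ~ Uniform(a=-9, b=12).

We want to find x such that P(X ≤ x) = 0.55.

This is the 55th percentile, which means 55% of values fall below this point.

Using the inverse CDF (quantile function):
x = F⁻¹(0.55) = 2.5500

Verification: P(X ≤ 2.5500) = 0.55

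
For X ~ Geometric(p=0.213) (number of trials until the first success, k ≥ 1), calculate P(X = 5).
0.081711

We have X ~ Geometric(p=0.213) (number of trials until the first success, k ≥ 1).

For a Geometric distribution, the PMF gives us the probability of each outcome.

Using the PMF formula:
P(X = 5) = 0.081711

Rounded to 4 decimal places: 0.0817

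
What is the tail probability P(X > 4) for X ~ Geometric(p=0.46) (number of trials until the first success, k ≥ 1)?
0.085031

We have X ~ Geometric(p=0.46) (number of trials until the first success, k ≥ 1).

P(X > 4) = 1 - P(X ≤ 4)
                = 1 - F(4)
                = 1 - 0.914969
                = 0.085031

So there's approximately a 8.5% chance that X exceeds 4.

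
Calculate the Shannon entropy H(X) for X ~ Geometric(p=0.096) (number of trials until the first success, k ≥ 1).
3.2938 nats

We have X ~ Geometric(p=0.096) (number of trials until the first success, k ≥ 1).

The Shannon entropy measures the uncertainty or information content of the distribution.

For a Geometric distribution with p=0.096 (number of trials until the first success, k ≥ 1):
H(X) = 3.2938 nats

(In bits, this would be 4.7519 bits.)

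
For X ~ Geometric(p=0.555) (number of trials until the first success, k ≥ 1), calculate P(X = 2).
0.246975

We have X ~ Geometric(p=0.555) (number of trials until the first success, k ≥ 1).

For a Geometric distribution, the PMF gives us the probability of each outcome.

Using the PMF formula:
P(X = 2) = 0.246975

Rounded to 4 decimal places: 0.2470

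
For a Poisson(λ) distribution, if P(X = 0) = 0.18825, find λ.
λ = 1.6700

For a Poisson(λ) distribution, the PMF at 0 is:
P(X = 0) = λ^0 e^(-λ) / 0! = e^(-λ)

Given P(X = 0) = 0.18825:
e^(-λ) = 0.18825
-λ = ln(0.18825)
λ = -ln(0.18825) = 1.6700

Verification: e^(-1.6700) = 0.18825 ✓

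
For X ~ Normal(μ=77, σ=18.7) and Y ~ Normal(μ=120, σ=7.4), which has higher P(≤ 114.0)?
X has higher probability (P(X ≤ 114.0) = 0.9761 > P(Y ≤ 114.0) = 0.2087)

Compute P(≤ 114.0) for each distribution:

X ~ Normal(μ=77, σ=18.7):
P(X ≤ 114.0) = 0.9761

Y ~ Normal(μ=120, σ=7.4):
P(Y ≤ 114.0) = 0.2087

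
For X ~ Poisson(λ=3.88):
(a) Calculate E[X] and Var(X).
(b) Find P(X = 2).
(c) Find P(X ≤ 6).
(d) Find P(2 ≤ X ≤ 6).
(a) E[X] = 3.8800, Var(X) = 3.8800
(b) P(X = 2) = 0.155443
(c) P(X ≤ 6) = 0.901451
(d) P(2 ≤ X ≤ 6) = 0.800675

We have X ~ Poisson(λ=3.88).

(a) Moments:
E[X] = 3.8800
Var(X) = 3.8800
σ = √Var(X) = 1.9698

(b) Point probability using PMF:
P(X = 2) = 0.155443

(c) Cumulative probability using CDF:
P(X ≤ 6) = F(6) = 0.901451

(d) Range probability:
P(2 ≤ X ≤ 6) = P(X ≤ 6) - P(X ≤ 1)
                   = F(6) - F(1)
                   = 0.901451 - 0.100776
                   = 0.800675

This means approximately 80.1% of outcomes fall in the interval [2, 6].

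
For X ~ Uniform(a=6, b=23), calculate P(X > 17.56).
0.320000

We have X ~ Uniform(a=6, b=23).

P(X > 17.56) = 1 - P(X ≤ 17.56)
                = 1 - F(17.56)
                = 1 - 0.680000
                = 0.320000

So there's approximately a 32.0% chance that X exceeds 17.56.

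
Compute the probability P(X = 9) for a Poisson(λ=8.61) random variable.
0.130614

We have X ~ Poisson(λ=8.61).

For a Poisson distribution, the PMF gives us the probability of each outcome.

Using the PMF formula:
P(X = 9) = 0.130614

Rounded to 4 decimal places: 0.1306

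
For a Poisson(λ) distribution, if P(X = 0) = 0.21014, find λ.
λ = 1.5600

For a Poisson(λ) distribution, the PMF at 0 is:
P(X = 0) = λ^0 e^(-λ) / 0! = e^(-λ)

Given P(X = 0) = 0.21014:
e^(-λ) = 0.21014
-λ = ln(0.21014)
λ = -ln(0.21014) = 1.5600

Verification: e^(-1.5600) = 0.21014 ✓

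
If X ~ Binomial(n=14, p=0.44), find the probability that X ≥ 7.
0.423627

We have X ~ Binomial(n=14, p=0.44).

For discrete distributions, P(X ≥ 7) = 1 - P(X ≤ 6).

P(X ≤ 6) = 0.576373
P(X ≥ 7) = 1 - 0.576373 = 0.423627

So there's approximately a 42.4% chance that X is at least 7.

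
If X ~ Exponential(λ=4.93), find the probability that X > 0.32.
0.206470

We have X ~ Exponential(λ=4.93).

P(X > 0.32) = 1 - P(X ≤ 0.32)
                = 1 - F(0.32)
                = 1 - 0.793530
                = 0.206470

So there's approximately a 20.6% chance that X exceeds 0.32.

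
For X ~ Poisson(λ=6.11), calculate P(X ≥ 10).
0.091704

We have X ~ Poisson(λ=6.11).

For discrete distributions, P(X ≥ 10) = 1 - P(X ≤ 9).

P(X ≤ 9) = 0.908296
P(X ≥ 10) = 1 - 0.908296 = 0.091704

So there's approximately a 9.2% chance that X is at least 10.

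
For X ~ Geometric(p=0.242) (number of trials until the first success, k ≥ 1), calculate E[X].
4.1322

We have X ~ Geometric(p=0.242) (number of trials until the first success, k ≥ 1).

For a Geometric distribution with p=0.242 (number of trials until the first success, k ≥ 1):
E[X] = 4.1322

This is the expected (average) value of X.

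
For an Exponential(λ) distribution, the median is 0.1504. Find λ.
λ = 4.6087

For X ~ Exponential(λ), the CDF is F(x) = 1 - e^(-λx).
The median m satisfies F(m) = 0.5:
1 - e^(-λm) = 0.5
e^(-λm) = 0.5
λm = ln(2)
m = ln(2) / λ

Given m = 0.1504:
λ = ln(2) / 0.1504 = 0.693147 / 0.1504 = 4.6087

Verification: ln(2) / 4.6087 = 0.1504 ✓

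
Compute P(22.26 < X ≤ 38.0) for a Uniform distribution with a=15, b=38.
0.684348

We have X ~ Uniform(a=15, b=38).

To find P(22.26 < X ≤ 38.0), we use:
P(22.26 < X ≤ 38.0) = P(X ≤ 38.0) - P(X ≤ 22.26)
                 = F(38.0) - F(22.26)
                 = 1.000000 - 0.315652
                 = 0.684348

So there's approximately a 68.4% chance that X falls in this range.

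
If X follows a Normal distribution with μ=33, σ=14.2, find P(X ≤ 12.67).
0.076116

We have X ~ Normal(μ=33, σ=14.2).

The CDF gives us P(X ≤ k).

Using the CDF:
P(X ≤ 12.67) = 0.076116

This means there's approximately a 7.6% chance that X is at most 12.67.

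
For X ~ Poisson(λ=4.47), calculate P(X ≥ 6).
0.291953

We have X ~ Poisson(λ=4.47).

For discrete distributions, P(X ≥ 6) = 1 - P(X ≤ 5).

P(X ≤ 5) = 0.708047
P(X ≥ 6) = 1 - 0.708047 = 0.291953

So there's approximately a 29.2% chance that X is at least 6.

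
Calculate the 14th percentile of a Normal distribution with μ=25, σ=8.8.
15.4932

We have X ~ Normal(μ=25, σ=8.8).

We want to find x such that P(X ≤ x) = 0.14.

This is the 14th percentile, which means 14% of values fall below this point.

Using the inverse CDF (quantile function):
x = F⁻¹(0.14) = 15.4932

Verification: P(X ≤ 15.4932) = 0.14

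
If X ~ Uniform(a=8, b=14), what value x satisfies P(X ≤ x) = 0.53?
11.1800

We have X ~ Uniform(a=8, b=14).

We want to find x such that P(X ≤ x) = 0.53.

This is the 53rd percentile, which means 53% of values fall below this point.

Using the inverse CDF (quantile function):
x = F⁻¹(0.53) = 11.1800

Verification: P(X ≤ 11.1800) = 0.53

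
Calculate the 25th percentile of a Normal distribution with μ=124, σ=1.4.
123.0557

We have X ~ Normal(μ=124, σ=1.4).

We want to find x such that P(X ≤ x) = 0.25.

This is the 25th percentile, which means 25% of values fall below this point.

Using the inverse CDF (quantile function):
x = F⁻¹(0.25) = 123.0557

Verification: P(X ≤ 123.0557) = 0.25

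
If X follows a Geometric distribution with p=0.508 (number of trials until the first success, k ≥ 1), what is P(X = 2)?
0.249936

We have X ~ Geometric(p=0.508) (number of trials until the first success, k ≥ 1).

For a Geometric distribution, the PMF gives us the probability of each outcome.

Using the PMF formula:
P(X = 2) = 0.249936

Rounded to 4 decimal places: 0.2499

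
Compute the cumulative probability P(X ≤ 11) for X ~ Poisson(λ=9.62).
0.739072

We have X ~ Poisson(λ=9.62).

The CDF gives us P(X ≤ k).

Using the CDF:
P(X ≤ 11) = 0.739072

This means there's approximately a 73.9% chance that X is at most 11.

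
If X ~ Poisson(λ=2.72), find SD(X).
1.6492

We have X ~ Poisson(λ=2.72).

For a Poisson distribution with λ=2.72:
σ = √Var(X) = 1.6492

The standard deviation is the square root of the variance.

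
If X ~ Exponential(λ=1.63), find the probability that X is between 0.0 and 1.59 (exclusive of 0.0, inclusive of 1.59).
0.925107

We have X ~ Exponential(λ=1.63).

To find P(0.0 < X ≤ 1.59), we use:
P(0.0 < X ≤ 1.59) = P(X ≤ 1.59) - P(X ≤ 0.0)
                 = F(1.59) - F(0.0)
                 = 0.925107 - 0.000000
                 = 0.925107

So there's approximately a 92.5% chance that X falls in this range.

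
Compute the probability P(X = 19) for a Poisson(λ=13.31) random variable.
0.031177

We have X ~ Poisson(λ=13.31).

For a Poisson distribution, the PMF gives us the probability of each outcome.

Using the PMF formula:
P(X = 19) = 0.031177

Rounded to 4 decimal places: 0.0312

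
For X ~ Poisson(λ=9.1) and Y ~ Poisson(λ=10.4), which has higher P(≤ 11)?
X has higher probability (P(X ≤ 11) = 0.7932 > P(Y ≤ 11) = 0.6505)

Compute P(≤ 11) for each distribution:

X ~ Poisson(λ=9.1):
P(X ≤ 11) = 0.7932

Y ~ Poisson(λ=10.4):
P(Y ≤ 11) = 0.6505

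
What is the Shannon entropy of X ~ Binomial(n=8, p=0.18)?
1.4514 nats

We have X ~ Binomial(n=8, p=0.18).

The Shannon entropy measures the uncertainty or information content of the distribution.

For a Binomial distribution with n=8, p=0.18:
H(X) = 1.4514 nats

(In bits, this would be 2.0940 bits.)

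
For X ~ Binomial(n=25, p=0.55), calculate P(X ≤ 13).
0.457434

We have X ~ Binomial(n=25, p=0.55).

The CDF gives us P(X ≤ k).

Using the CDF:
P(X ≤ 13) = 0.457434

This means there's approximately a 45.7% chance that X is at most 13.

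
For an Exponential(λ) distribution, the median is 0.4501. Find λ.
λ = 1.5400

For X ~ Exponential(λ), the CDF is F(x) = 1 - e^(-λx).
The median m satisfies F(m) = 0.5:
1 - e^(-λm) = 0.5
e^(-λm) = 0.5
λm = ln(2)
m = ln(2) / λ

Given m = 0.4501:
λ = ln(2) / 0.4501 = 0.693147 / 0.4501 = 1.5400

Verification: ln(2) / 1.5400 = 0.4501 ✓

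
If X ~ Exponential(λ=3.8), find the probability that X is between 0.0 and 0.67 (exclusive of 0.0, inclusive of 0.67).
0.921605

We have X ~ Exponential(λ=3.8).

To find P(0.0 < X ≤ 0.67), we use:
P(0.0 < X ≤ 0.67) = P(X ≤ 0.67) - P(X ≤ 0.0)
                 = F(0.67) - F(0.0)
                 = 0.921605 - 0.000000
                 = 0.921605

So there's approximately a 92.2% chance that X falls in this range.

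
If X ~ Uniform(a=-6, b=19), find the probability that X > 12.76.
0.249600

We have X ~ Uniform(a=-6, b=19).

P(X > 12.76) = 1 - P(X ≤ 12.76)
                = 1 - F(12.76)
                = 1 - 0.750400
                = 0.249600

So there's approximately a 25.0% chance that X exceeds 12.76.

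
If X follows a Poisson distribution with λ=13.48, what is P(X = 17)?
0.063004

We have X ~ Poisson(λ=13.48).

For a Poisson distribution, the PMF gives us the probability of each outcome.

Using the PMF formula:
P(X = 17) = 0.063004

Rounded to 4 decimal places: 0.0630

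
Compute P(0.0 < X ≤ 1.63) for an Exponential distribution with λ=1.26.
0.871753

We have X ~ Exponential(λ=1.26).

To find P(0.0 < X ≤ 1.63), we use:
P(0.0 < X ≤ 1.63) = P(X ≤ 1.63) - P(X ≤ 0.0)
                 = F(1.63) - F(0.0)
                 = 0.871753 - 0.000000
                 = 0.871753

So there's approximately a 87.2% chance that X falls in this range.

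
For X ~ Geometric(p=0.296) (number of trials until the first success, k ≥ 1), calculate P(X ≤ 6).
0.878259

We have X ~ Geometric(p=0.296) (number of trials until the first success, k ≥ 1).

The CDF gives us P(X ≤ k).

Using the CDF:
P(X ≤ 6) = 0.878259

This means there's approximately a 87.8% chance that X is at most 6.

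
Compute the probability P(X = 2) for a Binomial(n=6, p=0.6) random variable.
0.138240

We have X ~ Binomial(n=6, p=0.6).

For a Binomial distribution, the PMF gives us the probability of each outcome.

Using the PMF formula:
P(X = 2) = 0.138240

Rounded to 4 decimal places: 0.1382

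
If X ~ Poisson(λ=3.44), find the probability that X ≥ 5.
0.263277

We have X ~ Poisson(λ=3.44).

For discrete distributions, P(X ≥ 5) = 1 - P(X ≤ 4).

P(X ≤ 4) = 0.736723
P(X ≥ 5) = 1 - 0.736723 = 0.263277

So there's approximately a 26.3% chance that X is at least 5.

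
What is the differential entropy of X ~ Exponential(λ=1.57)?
0.5489 nats

We have X ~ Exponential(λ=1.57).

The differential entropy measures the uncertainty or information content of the distribution.

For an Exponential distribution with λ=1.57:
h(X) = 0.5489 nats

(In bits, this would be 0.7919 bits.)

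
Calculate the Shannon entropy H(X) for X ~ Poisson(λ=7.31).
2.4012 nats

We have X ~ Poisson(λ=7.31).

The Shannon entropy measures the uncertainty or information content of the distribution.

For a Poisson distribution with λ=7.31:
H(X) = 2.4012 nats

(In bits, this would be 3.4641 bits.)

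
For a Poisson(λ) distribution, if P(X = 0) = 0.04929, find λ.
λ = 3.0100

For a Poisson(λ) distribution, the PMF at 0 is:
P(X = 0) = λ^0 e^(-λ) / 0! = e^(-λ)

Given P(X = 0) = 0.04929:
e^(-λ) = 0.04929
-λ = ln(0.04929)
λ = -ln(0.04929) = 3.0100

Verification: e^(-3.0100) = 0.04929 ✓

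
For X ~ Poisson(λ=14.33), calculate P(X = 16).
0.090340

We have X ~ Poisson(λ=14.33).

For a Poisson distribution, the PMF gives us the probability of each outcome.

Using the PMF formula:
P(X = 16) = 0.090340

Rounded to 4 decimal places: 0.0903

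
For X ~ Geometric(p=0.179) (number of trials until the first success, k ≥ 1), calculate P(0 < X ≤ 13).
0.923005

We have X ~ Geometric(p=0.179) (number of trials until the first success, k ≥ 1).

To find P(0 < X ≤ 13), we use:
P(0 < X ≤ 13) = P(X ≤ 13) - P(X ≤ 0)
                 = F(13) - F(0)
                 = 0.923005 - 0.000000
                 = 0.923005

So there's approximately a 92.3% chance that X falls in this range.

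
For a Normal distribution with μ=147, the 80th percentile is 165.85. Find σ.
σ = 22.3972

For X ~ Normal(μ, σ), the p-th percentile satisfies x = μ + z_p × σ,
where z_p = Φ⁻¹(p) is the standard normal quantile.

Step 1: z_{0.8} = Φ⁻¹(0.8) = 0.8416

Step 2: Solve for σ:
165.85 = 147 + 0.8416 × σ
σ = (165.85 - 147) / 0.8416
σ = 18.85 / 0.8416
σ = 22.3972

Verification: μ + z × σ = 147 + 0.8416 × 22.3972 = 165.85 ✓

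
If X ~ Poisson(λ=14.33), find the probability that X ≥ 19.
0.136511

We have X ~ Poisson(λ=14.33).

For discrete distributions, P(X ≥ 19) = 1 - P(X ≤ 18).

P(X ≤ 18) = 0.863489
P(X ≥ 19) = 1 - 0.863489 = 0.136511

So there's approximately a 13.7% chance that X is at least 19.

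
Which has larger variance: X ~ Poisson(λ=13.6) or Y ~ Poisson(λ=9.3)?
X has larger variance (13.6000 > 9.3000)

Compute the variance for each distribution:

X ~ Poisson(λ=13.6):
Var(X) = 13.6000

Y ~ Poisson(λ=9.3):
Var(Y) = 9.3000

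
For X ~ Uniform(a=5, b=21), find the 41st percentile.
11.5600

We have X ~ Uniform(a=5, b=21).

We want to find x such that P(X ≤ x) = 0.41.

This is the 41st percentile, which means 41% of values fall below this point.

Using the inverse CDF (quantile function):
x = F⁻¹(0.41) = 11.5600

Verification: P(X ≤ 11.5600) = 0.41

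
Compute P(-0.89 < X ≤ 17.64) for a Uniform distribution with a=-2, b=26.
0.661786

We have X ~ Uniform(a=-2, b=26).

To find P(-0.89 < X ≤ 17.64), we use:
P(-0.89 < X ≤ 17.64) = P(X ≤ 17.64) - P(X ≤ -0.89)
                 = F(17.64) - F(-0.89)
                 = 0.701429 - 0.039643
                 = 0.661786

So there's approximately a 66.2% chance that X falls in this range.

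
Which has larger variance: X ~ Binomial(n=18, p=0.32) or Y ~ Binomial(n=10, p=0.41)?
X has larger variance (3.9168 > 2.4190)

Compute the variance for each distribution:

X ~ Binomial(n=18, p=0.32):
Var(X) = 3.9168

Y ~ Binomial(n=10, p=0.41):
Var(Y) = 2.4190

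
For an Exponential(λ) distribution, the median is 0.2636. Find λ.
λ = 2.6295

For X ~ Exponential(λ), the CDF is F(x) = 1 - e^(-λx).
The median m satisfies F(m) = 0.5:
1 - e^(-λm) = 0.5
e^(-λm) = 0.5
λm = ln(2)
m = ln(2) / λ

Given m = 0.2636:
λ = ln(2) / 0.2636 = 0.693147 / 0.2636 = 2.6295

Verification: ln(2) / 2.6295 = 0.2636 ✓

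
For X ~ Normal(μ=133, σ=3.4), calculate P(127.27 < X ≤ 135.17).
0.692374

We have X ~ Normal(μ=133, σ=3.4).

To find P(127.27 < X ≤ 135.17), we use:
P(127.27 < X ≤ 135.17) = P(X ≤ 135.17) - P(X ≤ 127.27)
                 = F(135.17) - F(127.27)
                 = 0.738340 - 0.045966
                 = 0.692374

So there's approximately a 69.2% chance that X falls in this range.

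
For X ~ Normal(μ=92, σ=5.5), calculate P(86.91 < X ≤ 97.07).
0.644324

We have X ~ Normal(μ=92, σ=5.5).

To find P(86.91 < X ≤ 97.07), we use:
P(86.91 < X ≤ 97.07) = P(X ≤ 97.07) - P(X ≤ 86.91)
                 = F(97.07) - F(86.91)
                 = 0.821688 - 0.177365
                 = 0.644324

So there's approximately a 64.4% chance that X falls in this range.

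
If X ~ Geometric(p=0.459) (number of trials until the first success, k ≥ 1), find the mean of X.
2.1786

We have X ~ Geometric(p=0.459) (number of trials until the first success, k ≥ 1).

For a Geometric distribution with p=0.459 (number of trials until the first success, k ≥ 1):
E[X] = 2.1786

This is the expected (average) value of X.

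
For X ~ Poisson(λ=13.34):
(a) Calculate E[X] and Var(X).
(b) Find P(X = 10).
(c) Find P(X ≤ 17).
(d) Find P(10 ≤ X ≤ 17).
(a) E[X] = 13.3400, Var(X) = 13.3400
(b) P(X = 10) = 0.079124
(c) P(X ≤ 17) = 0.870801
(d) P(10 ≤ X ≤ 17) = 0.726291

We have X ~ Poisson(λ=13.34).

(a) Moments:
E[X] = 13.3400
Var(X) = 13.3400
σ = √Var(X) = 3.6524

(b) Point probability using PMF:
P(X = 10) = 0.079124

(c) Cumulative probability using CDF:
P(X ≤ 17) = F(17) = 0.870801

(d) Range probability:
P(10 ≤ X ≤ 17) = P(X ≤ 17) - P(X ≤ 9)
                   = F(17) - F(9)
                   = 0.870801 - 0.144509
                   = 0.726291

This means approximately 72.6% of outcomes fall in the interval [10, 17].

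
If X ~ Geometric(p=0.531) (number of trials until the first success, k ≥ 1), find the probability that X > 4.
0.048383

We have X ~ Geometric(p=0.531) (number of trials until the first success, k ≥ 1).

P(X > 4) = 1 - P(X ≤ 4)
                = 1 - F(4)
                = 1 - 0.951617
                = 0.048383

So there's approximately a 4.8% chance that X exceeds 4.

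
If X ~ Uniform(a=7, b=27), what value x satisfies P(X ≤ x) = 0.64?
19.8000

We have X ~ Uniform(a=7, b=27).

We want to find x such that P(X ≤ x) = 0.64.

This is the 64th percentile, which means 64% of values fall below this point.

Using the inverse CDF (quantile function):
x = F⁻¹(0.64) = 19.8000

Verification: P(X ≤ 19.8000) = 0.64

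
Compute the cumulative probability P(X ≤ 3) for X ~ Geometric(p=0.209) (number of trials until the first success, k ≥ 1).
0.505086

We have X ~ Geometric(p=0.209) (number of trials until the first success, k ≥ 1).

The CDF gives us P(X ≤ k).

Using the CDF:
P(X ≤ 3) = 0.505086

This means there's approximately a 50.5% chance that X is at most 3.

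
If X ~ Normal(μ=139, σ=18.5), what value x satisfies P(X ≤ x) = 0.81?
155.2411

We have X ~ Normal(μ=139, σ=18.5).

We want to find x such that P(X ≤ x) = 0.81.

This is the 81st percentile, which means 81% of values fall below this point.

Using the inverse CDF (quantile function):
x = F⁻¹(0.81) = 155.2411

Verification: P(X ≤ 155.2411) = 0.81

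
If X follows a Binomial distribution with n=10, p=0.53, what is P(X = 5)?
0.241696

We have X ~ Binomial(n=10, p=0.53).

For a Binomial distribution, the PMF gives us the probability of each outcome.

Using the PMF formula:
P(X = 5) = 0.241696

Rounded to 4 decimal places: 0.2417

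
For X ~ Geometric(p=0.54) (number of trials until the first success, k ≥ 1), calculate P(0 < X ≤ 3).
0.902664

We have X ~ Geometric(p=0.54) (number of trials until the first success, k ≥ 1).

To find P(0 < X ≤ 3), we use:
P(0 < X ≤ 3) = P(X ≤ 3) - P(X ≤ 0)
                 = F(3) - F(0)
                 = 0.902664 - 0.000000
                 = 0.902664

So there's approximately a 90.3% chance that X falls in this range.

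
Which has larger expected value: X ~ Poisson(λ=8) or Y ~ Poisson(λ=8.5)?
Y has larger mean (8.5000 > 8.0000)

Compute the expected value for each distribution:

X ~ Poisson(λ=8):
E[X] = 8.0000

Y ~ Poisson(λ=8.5):
E[Y] = 8.5000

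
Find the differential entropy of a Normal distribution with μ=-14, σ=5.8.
3.1768 nats

We have X ~ Normal(μ=-14, σ=5.8).

The differential entropy measures the uncertainty or information content of the distribution.

For a Normal distribution with μ=-14, σ=5.8:
h(X) = 3.1768 nats

(In bits, this would be 4.5831 bits.)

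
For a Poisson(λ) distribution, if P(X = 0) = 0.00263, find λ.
λ = 5.9408

For a Poisson(λ) distribution, the PMF at 0 is:
P(X = 0) = λ^0 e^(-λ) / 0! = e^(-λ)

Given P(X = 0) = 0.00263:
e^(-λ) = 0.00263
-λ = ln(0.00263)
λ = -ln(0.00263) = 5.9408

Verification: e^(-5.9408) = 0.00263 ✓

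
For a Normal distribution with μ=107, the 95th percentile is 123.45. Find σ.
σ = 10.0009

For X ~ Normal(μ, σ), the p-th percentile satisfies x = μ + z_p × σ,
where z_p = Φ⁻¹(p) is the standard normal quantile.

Step 1: z_{0.95} = Φ⁻¹(0.95) = 1.6449

Step 2: Solve for σ:
123.45 = 107 + 1.6449 × σ
σ = (123.45 - 107) / 1.6449
σ = 16.45 / 1.6449
σ = 10.0009

Verification: μ + z × σ = 107 + 1.6449 × 10.0009 = 123.45 ✓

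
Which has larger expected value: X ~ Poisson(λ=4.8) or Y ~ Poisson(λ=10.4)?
Y has larger mean (10.4000 > 4.8000)

Compute the expected value for each distribution:

X ~ Poisson(λ=4.8):
E[X] = 4.8000

Y ~ Poisson(λ=10.4):
E[Y] = 10.4000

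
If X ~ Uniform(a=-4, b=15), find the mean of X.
5.5000

We have X ~ Uniform(a=-4, b=15).

For a Uniform distribution with a=-4, b=15:
E[X] = 5.5000

This is the expected (average) value of X.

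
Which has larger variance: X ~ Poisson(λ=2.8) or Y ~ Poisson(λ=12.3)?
Y has larger variance (12.3000 > 2.8000)

Compute the variance for each distribution:

X ~ Poisson(λ=2.8):
Var(X) = 2.8000

Y ~ Poisson(λ=12.3):
Var(Y) = 12.3000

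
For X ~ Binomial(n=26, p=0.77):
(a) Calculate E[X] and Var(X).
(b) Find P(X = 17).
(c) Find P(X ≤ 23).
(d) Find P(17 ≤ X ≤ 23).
(a) E[X] = 20.0200, Var(X) = 4.6046
(b) P(X = 17) = 0.066173
(c) P(X ≤ 23) = 0.957750
(d) P(17 ≤ X ≤ 23) = 0.901712

We have X ~ Binomial(n=26, p=0.77).

(a) Moments:
E[X] = 20.0200
Var(X) = 4.6046
σ = √Var(X) = 2.1458

(b) Point probability using PMF:
P(X = 17) = 0.066173

(c) Cumulative probability using CDF:
P(X ≤ 23) = F(23) = 0.957750

(d) Range probability:
P(17 ≤ X ≤ 23) = P(X ≤ 23) - P(X ≤ 16)
                   = F(23) - F(16)
                   = 0.957750 - 0.056037
                   = 0.901712

This means approximately 90.2% of outcomes fall in the interval [17, 23].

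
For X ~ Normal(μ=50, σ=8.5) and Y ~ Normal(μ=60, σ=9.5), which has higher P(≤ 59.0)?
X has higher probability (P(X ≤ 59.0) = 0.8552 > P(Y ≤ 59.0) = 0.4581)

Compute P(≤ 59.0) for each distribution:

X ~ Normal(μ=50, σ=8.5):
P(X ≤ 59.0) = 0.8552

Y ~ Normal(μ=60, σ=9.5):
P(Y ≤ 59.0) = 0.4581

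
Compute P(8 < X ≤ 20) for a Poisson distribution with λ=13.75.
0.888781

We have X ~ Poisson(λ=13.75).

To find P(8 < X ≤ 20), we use:
P(8 < X ≤ 20) = P(X ≤ 20) - P(X ≤ 8)
                 = F(20) - F(8)
                 = 0.958864 - 0.070083
                 = 0.888781

So there's approximately a 88.9% chance that X falls in this range.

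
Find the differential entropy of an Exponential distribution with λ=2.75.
-0.0116 nats

We have X ~ Exponential(λ=2.75).

The differential entropy measures the uncertainty or information content of the distribution.

For an Exponential distribution with λ=2.75:
h(X) = -0.0116 nats

(In bits, this would be -0.0167 bits.)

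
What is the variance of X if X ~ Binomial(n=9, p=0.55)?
2.2275

We have X ~ Binomial(n=9, p=0.55).

For a Binomial distribution with n=9, p=0.55:
Var(X) = 2.2275

The variance measures the spread of the distribution around the mean.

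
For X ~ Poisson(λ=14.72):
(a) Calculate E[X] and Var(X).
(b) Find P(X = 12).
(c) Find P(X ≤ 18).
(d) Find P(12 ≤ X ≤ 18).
(a) E[X] = 14.7200, Var(X) = 14.7200
(b) P(X = 12) = 0.087446
(c) P(X ≤ 18) = 0.838680
(d) P(12 ≤ X ≤ 18) = 0.634670

We have X ~ Poisson(λ=14.72).

(a) Moments:
E[X] = 14.7200
Var(X) = 14.7200
σ = √Var(X) = 3.8367

(b) Point probability using PMF:
P(X = 12) = 0.087446

(c) Cumulative probability using CDF:
P(X ≤ 18) = F(18) = 0.838680

(d) Range probability:
P(12 ≤ X ≤ 18) = P(X ≤ 18) - P(X ≤ 11)
                   = F(18) - F(11)
                   = 0.838680 - 0.204010
                   = 0.634670

This means approximately 63.5% of outcomes fall in the interval [12, 18].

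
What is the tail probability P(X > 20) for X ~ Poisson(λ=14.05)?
0.049354

We have X ~ Poisson(λ=14.05).

P(X > 20) = 1 - P(X ≤ 20)
                = 1 - F(20)
                = 1 - 0.950646
                = 0.049354

So there's approximately a 4.9% chance that X exceeds 20.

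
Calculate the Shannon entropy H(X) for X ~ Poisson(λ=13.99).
2.7319 nats

We have X ~ Poisson(λ=13.99).

The Shannon entropy measures the uncertainty or information content of the distribution.

For a Poisson distribution with λ=13.99:
H(X) = 2.7319 nats

(In bits, this would be 3.9413 bits.)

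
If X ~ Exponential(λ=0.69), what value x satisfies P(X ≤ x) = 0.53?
1.0942

We have X ~ Exponential(λ=0.69).

We want to find x such that P(X ≤ x) = 0.53.

This is the 53rd percentile, which means 53% of values fall below this point.

Using the inverse CDF (quantile function):
x = F⁻¹(0.53) = 1.0942

Verification: P(X ≤ 1.0942) = 0.53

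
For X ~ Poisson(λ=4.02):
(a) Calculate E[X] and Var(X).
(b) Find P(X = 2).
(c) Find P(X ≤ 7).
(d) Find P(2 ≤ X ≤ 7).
(a) E[X] = 4.0200, Var(X) = 4.0200
(b) P(X = 2) = 0.145064
(c) P(X ≤ 7) = 0.947667
(d) P(2 ≤ X ≤ 7) = 0.857543

We have X ~ Poisson(λ=4.02).

(a) Moments:
E[X] = 4.0200
Var(X) = 4.0200
σ = √Var(X) = 2.0050

(b) Point probability using PMF:
P(X = 2) = 0.145064

(c) Cumulative probability using CDF:
P(X ≤ 7) = F(7) = 0.947667

(d) Range probability:
P(2 ≤ X ≤ 7) = P(X ≤ 7) - P(X ≤ 1)
                   = F(7) - F(1)
                   = 0.947667 - 0.090124
                   = 0.857543

This means approximately 85.8% of outcomes fall in the interval [2, 7].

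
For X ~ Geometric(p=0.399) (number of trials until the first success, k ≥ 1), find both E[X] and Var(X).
E[X] = 2.5063, Var(X) = 3.7751

We have X ~ Geometric(p=0.399) (number of trials until the first success, k ≥ 1).

For a Geometric distribution with p=0.399 (number of trials until the first success, k ≥ 1):

Expected value:
E[X] = 2.5063

Variance:
Var(X) = 3.7751

Standard deviation:
σ = √Var(X) = 1.9430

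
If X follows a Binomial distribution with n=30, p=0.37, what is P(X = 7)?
0.046879

We have X ~ Binomial(n=30, p=0.37).

For a Binomial distribution, the PMF gives us the probability of each outcome.

Using the PMF formula:
P(X = 7) = 0.046879

Rounded to 4 decimal places: 0.0469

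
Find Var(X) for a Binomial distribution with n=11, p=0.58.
2.6796

We have X ~ Binomial(n=11, p=0.58).

For a Binomial distribution with n=11, p=0.58:
Var(X) = 2.6796

The variance measures the spread of the distribution around the mean.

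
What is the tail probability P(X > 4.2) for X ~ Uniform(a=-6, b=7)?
0.215385

We have X ~ Uniform(a=-6, b=7).

P(X > 4.2) = 1 - P(X ≤ 4.2)
                = 1 - F(4.2)
                = 1 - 0.784615
                = 0.215385

So there's approximately a 21.5% chance that X exceeds 4.2.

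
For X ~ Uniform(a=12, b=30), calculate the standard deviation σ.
5.1962

We have X ~ Uniform(a=12, b=30).

For a Uniform distribution with a=12, b=30:
σ = √Var(X) = 5.1962

The standard deviation is the square root of the variance.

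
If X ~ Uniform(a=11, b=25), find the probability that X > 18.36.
0.474286

We have X ~ Uniform(a=11, b=25).

P(X > 18.36) = 1 - P(X ≤ 18.36)
                = 1 - F(18.36)
                = 1 - 0.525714
                = 0.474286

So there's approximately a 47.4% chance that X exceeds 18.36.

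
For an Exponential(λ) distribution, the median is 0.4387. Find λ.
λ = 1.5800

For X ~ Exponential(λ), the CDF is F(x) = 1 - e^(-λx).
The median m satisfies F(m) = 0.5:
1 - e^(-λm) = 0.5
e^(-λm) = 0.5
λm = ln(2)
m = ln(2) / λ

Given m = 0.4387:
λ = ln(2) / 0.4387 = 0.693147 / 0.4387 = 1.5800

Verification: ln(2) / 1.5800 = 0.4387 ✓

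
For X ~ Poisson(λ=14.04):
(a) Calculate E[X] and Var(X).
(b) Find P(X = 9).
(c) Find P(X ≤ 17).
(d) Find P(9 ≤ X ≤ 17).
(a) E[X] = 14.0400, Var(X) = 14.0400
(b) P(X = 9) = 0.046671
(c) P(X ≤ 17) = 0.824337
(d) P(9 ≤ X ≤ 17) = 0.763489

We have X ~ Poisson(λ=14.04).

(a) Moments:
E[X] = 14.0400
Var(X) = 14.0400
σ = √Var(X) = 3.7470

(b) Point probability using PMF:
P(X = 9) = 0.046671

(c) Cumulative probability using CDF:
P(X ≤ 17) = F(17) = 0.824337

(d) Range probability:
P(9 ≤ X ≤ 17) = P(X ≤ 17) - P(X ≤ 8)
                   = F(17) - F(8)
                   = 0.824337 - 0.060848
                   = 0.763489

This means approximately 76.3% of outcomes fall in the interval [9, 17].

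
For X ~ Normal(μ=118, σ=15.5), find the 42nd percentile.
114.8707

We have X ~ Normal(μ=118, σ=15.5).

We want to find x such that P(X ≤ x) = 0.42.

This is the 42nd percentile, which means 42% of values fall below this point.

Using the inverse CDF (quantile function):
x = F⁻¹(0.42) = 114.8707

Verification: P(X ≤ 114.8707) = 0.42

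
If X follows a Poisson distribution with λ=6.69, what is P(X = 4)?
0.103768

We have X ~ Poisson(λ=6.69).

For a Poisson distribution, the PMF gives us the probability of each outcome.

Using the PMF formula:
P(X = 4) = 0.103768

Rounded to 4 decimal places: 0.1038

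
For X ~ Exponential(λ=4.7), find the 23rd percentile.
0.0556

We have X ~ Exponential(λ=4.7).

We want to find x such that P(X ≤ x) = 0.23.

This is the 23rd percentile, which means 23% of values fall below this point.

Using the inverse CDF (quantile function):
x = F⁻¹(0.23) = 0.0556

Verification: P(X ≤ 0.0556) = 0.23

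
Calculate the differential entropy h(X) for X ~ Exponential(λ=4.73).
-0.5539 nats

We have X ~ Exponential(λ=4.73).

The differential entropy measures the uncertainty or information content of the distribution.

For an Exponential distribution with λ=4.73:
h(X) = -0.5539 nats

(In bits, this would be -0.7991 bits.)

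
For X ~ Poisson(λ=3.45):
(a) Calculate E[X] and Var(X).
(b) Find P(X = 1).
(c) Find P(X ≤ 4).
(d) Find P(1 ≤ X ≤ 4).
(a) E[X] = 3.4500, Var(X) = 3.4500
(b) P(X = 1) = 0.109522
(c) P(X ≤ 4) = 0.734851
(d) P(1 ≤ X ≤ 4) = 0.703105

We have X ~ Poisson(λ=3.45).

(a) Moments:
E[X] = 3.4500
Var(X) = 3.4500
σ = √Var(X) = 1.8574

(b) Point probability using PMF:
P(X = 1) = 0.109522

(c) Cumulative probability using CDF:
P(X ≤ 4) = F(4) = 0.734851

(d) Range probability:
P(1 ≤ X ≤ 4) = P(X ≤ 4) - P(X ≤ 0)
                   = F(4) - F(0)
                   = 0.734851 - 0.031746
                   = 0.703105

This means approximately 70.3% of outcomes fall in the interval [1, 4].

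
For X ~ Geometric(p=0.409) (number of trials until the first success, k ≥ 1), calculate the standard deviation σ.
1.8796

We have X ~ Geometric(p=0.409) (number of trials until the first success, k ≥ 1).

For a Geometric distribution with p=0.409 (number of trials until the first success, k ≥ 1):
σ = √Var(X) = 1.8796

The standard deviation is the square root of the variance.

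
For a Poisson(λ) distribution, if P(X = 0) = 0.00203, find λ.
λ = 6.1997

For a Poisson(λ) distribution, the PMF at 0 is:
P(X = 0) = λ^0 e^(-λ) / 0! = e^(-λ)

Given P(X = 0) = 0.00203:
e^(-λ) = 0.00203
-λ = ln(0.00203)
λ = -ln(0.00203) = 6.1997

Verification: e^(-6.1997) = 0.00203 ✓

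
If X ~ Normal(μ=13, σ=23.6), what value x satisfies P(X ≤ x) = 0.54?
15.3702

We have X ~ Normal(μ=13, σ=23.6).

We want to find x such that P(X ≤ x) = 0.54.

This is the 54th percentile, which means 54% of values fall below this point.

Using the inverse CDF (quantile function):
x = F⁻¹(0.54) = 15.3702

Verification: P(X ≤ 15.3702) = 0.54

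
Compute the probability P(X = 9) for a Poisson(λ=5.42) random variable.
0.049244

We have X ~ Poisson(λ=5.42).

For a Poisson distribution, the PMF gives us the probability of each outcome.

Using the PMF formula:
P(X = 9) = 0.049244

Rounded to 4 decimal places: 0.0492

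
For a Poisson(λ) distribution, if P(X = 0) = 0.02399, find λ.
λ = 3.7301

For a Poisson(λ) distribution, the PMF at 0 is:
P(X = 0) = λ^0 e^(-λ) / 0! = e^(-λ)

Given P(X = 0) = 0.02399:
e^(-λ) = 0.02399
-λ = ln(0.02399)
λ = -ln(0.02399) = 3.7301

Verification: e^(-3.7301) = 0.02399 ✓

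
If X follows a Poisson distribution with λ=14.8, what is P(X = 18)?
0.067735

We have X ~ Poisson(λ=14.8).

For a Poisson distribution, the PMF gives us the probability of each outcome.

Using the PMF formula:
P(X = 18) = 0.067735

Rounded to 4 decimal places: 0.0677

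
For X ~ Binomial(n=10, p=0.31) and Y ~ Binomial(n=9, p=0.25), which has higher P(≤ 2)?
Y has higher probability (P(Y ≤ 2) = 0.6007 > P(X ≤ 2) = 0.3566)

Compute P(≤ 2) for each distribution:

X ~ Binomial(n=10, p=0.31):
P(X ≤ 2) = 0.3566

Y ~ Binomial(n=9, p=0.25):
P(Y ≤ 2) = 0.6007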